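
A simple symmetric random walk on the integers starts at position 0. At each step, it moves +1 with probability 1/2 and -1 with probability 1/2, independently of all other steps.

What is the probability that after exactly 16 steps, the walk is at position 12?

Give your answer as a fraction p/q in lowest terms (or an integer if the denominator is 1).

Answer: 15/8192

Derivation:
To reach position 12 after 16 steps: need 14 steps of +1 and 2 of -1.
Favorable paths: C(16,14) = 120
Total paths: 2^16 = 65536
P = 120/65536 = 15/8192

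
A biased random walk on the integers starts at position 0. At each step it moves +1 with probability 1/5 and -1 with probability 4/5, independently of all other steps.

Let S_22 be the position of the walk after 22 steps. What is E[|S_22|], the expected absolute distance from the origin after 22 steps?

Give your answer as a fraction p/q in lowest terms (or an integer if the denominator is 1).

Answer: 31475310836311254/2384185791015625

Derivation:
S_22 takes values m ≡ 0 (mod 2) with |m| ≤ 22; P(S_22=m) = C(22,(22+m)/2) · (1/5)^((22+m)/2) · (4/5)^((22-m)/2).
Distribution: P(S=-22)=17592186044416/2384185791015625, P(S=-20)=96757023244288/2384185791015625, P(S=-18)=253987186016256/2384185791015625, P(S=-16)=84662395338752/476837158203125, P(S=-14)=100536594464768/476837158203125, P(S=-12)=452414675091456/2384185791015625, P(S=-10)=320460394856448/2384185791015625, P(S=-8)=183120225632256/2384185791015625, P(S=-6)=17167521153024/476837158203125, P(S=-4)=6676258226176/476837158203125, P(S=-2)=10848919617536/2384185791015625, P(S=0)=2958796259328/2384185791015625, P(S=2)=678057476096/2384185791015625, P(S=4)=26079133696/476837158203125, P(S=6)=4191289344/476837158203125, P(S=8)=2794192896/2384185791015625, P(S=10)=305614848/2384185791015625, P(S=12)=26966016/2384185791015625, P(S=14)=374528/476837158203125, P(S=16)=19712/476837158203125, P(S=18)=3696/2384185791015625, P(S=20)=88/2384185791015625, P(S=22)=1/2384185791015625
E[|S_22|] = Σ_m |m|·P(S_22=m) = 31475310836311254/2384185791015625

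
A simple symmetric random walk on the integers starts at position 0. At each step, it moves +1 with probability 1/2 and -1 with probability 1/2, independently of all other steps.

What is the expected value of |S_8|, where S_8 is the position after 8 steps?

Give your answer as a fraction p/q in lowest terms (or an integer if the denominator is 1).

Answer: 35/16

Derivation:
S_8 takes values m ≡ 0 (mod 2) with |m| ≤ 8; P(S_8=m) = C(8,(8+m)/2)/2^8.
Total paths: 2^8 = 256
Distribution: P(S=-8)=1/256, P(S=-6)=8/256, P(S=-4)=28/256, P(S=-2)=56/256, P(S=0)=70/256, P(S=2)=56/256, P(S=4)=28/256, P(S=6)=8/256, P(S=8)=1/256
E[|S_8|] = Σ_m |m|·P(S_8=m) = 560/256 = 35/16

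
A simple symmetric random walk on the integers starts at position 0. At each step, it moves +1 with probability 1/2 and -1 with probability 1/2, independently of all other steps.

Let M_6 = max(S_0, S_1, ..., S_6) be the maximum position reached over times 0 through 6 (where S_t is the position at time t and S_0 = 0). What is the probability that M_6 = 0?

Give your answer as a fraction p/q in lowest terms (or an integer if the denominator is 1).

Let M_6 = max(S_0,...,S_6). Use the reflection principle: for j ≥ 1, #{paths with M_6 ≥ j} = #{S_6 ≥ j} + #{S_6 ≥ j+1}.
P(M_6 ≥ 0) = 1 since S_0 = 0, so #{M_6 ≥ 0} = 64.
#{M_6 ≥ 1} = #{S_6 ≥ 1} + #{S_6 ≥ 2} = 22 + 22 = 44.
#{M_6 = 0} = 64 - 44 = 20.
P(M_6 = 0) = 20/64 = 5/16

Answer: 5/16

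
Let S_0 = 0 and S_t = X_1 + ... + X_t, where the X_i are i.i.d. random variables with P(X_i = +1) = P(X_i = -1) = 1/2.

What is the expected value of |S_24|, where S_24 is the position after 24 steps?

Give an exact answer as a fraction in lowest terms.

Answer: 2028117/524288

Derivation:
S_24 takes values m ≡ 0 (mod 2) with |m| ≤ 24; P(S_24=m) = C(24,(24+m)/2)/2^24.
Total paths: 2^24 = 16777216
Distribution: P(S=-24)=1/16777216, P(S=-22)=24/16777216, P(S=-20)=276/16777216, P(S=-18)=2024/16777216, P(S=-16)=10626/16777216, P(S=-14)=42504/16777216, P(S=-12)=134596/16777216, P(S=-10)=346104/16777216, P(S=-8)=735471/16777216, P(S=-6)=1307504/16777216, P(S=-4)=1961256/16777216, P(S=-2)=2496144/16777216, P(S=0)=2704156/16777216, P(S=2)=2496144/16777216, P(S=4)=1961256/16777216, P(S=6)=1307504/16777216, P(S=8)=735471/16777216, P(S=10)=346104/16777216, P(S=12)=134596/16777216, P(S=14)=42504/16777216, P(S=16)=10626/16777216, P(S=18)=2024/16777216, P(S=20)=276/16777216, P(S=22)=24/16777216, P(S=24)=1/16777216
E[|S_24|] = Σ_m |m|·P(S_24=m) = 64899744/16777216 = 2028117/524288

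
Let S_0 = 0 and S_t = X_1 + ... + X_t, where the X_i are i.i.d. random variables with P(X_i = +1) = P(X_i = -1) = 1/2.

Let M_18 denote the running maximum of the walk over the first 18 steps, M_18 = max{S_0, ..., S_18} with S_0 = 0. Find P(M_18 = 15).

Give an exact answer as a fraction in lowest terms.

Let M_18 = max(S_0,...,S_18). Use the reflection principle: for j ≥ 1, #{paths with M_18 ≥ j} = #{S_18 ≥ j} + #{S_18 ≥ j+1}.
By reflection, #{M_18 ≥ 15} = #{S_18 ≥ 15} + #{S_18 ≥ 16} = 19 + 19 = 38.
#{M_18 ≥ 16} = #{S_18 ≥ 16} + #{S_18 ≥ 17} = 19 + 1 = 20.
#{M_18 = 15} = 38 - 20 = 18.
P(M_18 = 15) = 18/262144 = 9/131072

Answer: 9/131072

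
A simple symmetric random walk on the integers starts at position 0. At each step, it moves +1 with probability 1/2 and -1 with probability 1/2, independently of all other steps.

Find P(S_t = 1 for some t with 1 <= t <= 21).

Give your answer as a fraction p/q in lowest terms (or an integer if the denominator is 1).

Answer: 436109/524288

Derivation:
Count via complement. Let g(t,s) = #length-t paths at position s with S_1..S_t all ≠ 1.
g(t,s) = g(t-1,s-1) + g(t-1,s+1) for s ≠ 1; g(t,1) = 0.
t=0: g(0,0)=1
t=1: g(1,-1)=1
t=2: g(2,-2)=1 g(2,0)=1
t=3: g(3,-3)=1 g(3,-1)=2
t=4: g(4,-4)=1 g(4,-2)=3 g(4,0)=2
t=5: g(5,-5)=1 g(5,-3)=4 g(5,-1)=5
t=6: g(6,-6)=1 g(6,-4)=5 g(6,-2)=9 g(6,0)=5
t=7: g(7,-7)=1 g(7,-5)=6 g(7,-3)=14 g(7,-1)=14
t=8: g(8,-8)=1 g(8,-6)=7 g(8,-4)=20 g(8,-2)=28 g(8,0)=14
t=9: g(9,-9)=1 g(9,-7)=8 g(9,-5)=27 g(9,-3)=48 g(9,-1)=42
t=10: g(10,-10)=1 g(10,-8)=9 g(10,-6)=35 g(10,-4)=75 g(10,-2)=90 g(10,0)=42
t=11: g(11,-11)=1 g(11,-9)=10 g(11,-7)=44 g(11,-5)=110 g(11,-3)=165 g(11,-1)=132
t=12: g(12,-12)=1 g(12,-10)=11 g(12,-8)=54 g(12,-6)=154 g(12,-4)=275 g(12,-2)=297 g(12,0)=132
t=13: g(13,-13)=1 g(13,-11)=12 g(13,-9)=65 g(13,-7)=208 g(13,-5)=429 g(13,-3)=572 g(13,-1)=429
t=14: g(14,-14)=1 g(14,-12)=13 g(14,-10)=77 g(14,-8)=273 g(14,-6)=637 g(14,-4)=1001 g(14,-2)=1001 g(14,0)=429
t=15: g(15,-15)=1 g(15,-13)=14 g(15,-11)=90 g(15,-9)=350 g(15,-7)=910 g(15,-5)=1638 g(15,-3)=2002 g(15,-1)=1430
t=16: g(16,-16)=1 g(16,-14)=15 g(16,-12)=104 g(16,-10)=440 g(16,-8)=1260 g(16,-6)=2548 g(16,-4)=3640 g(16,-2)=3432 g(16,0)=1430
t=17: g(17,-17)=1 g(17,-15)=16 g(17,-13)=119 g(17,-11)=544 g(17,-9)=1700 g(17,-7)=3808 g(17,-5)=6188 g(17,-3)=7072 g(17,-1)=4862
t=18: g(18,-18)=1 g(18,-16)=17 g(18,-14)=135 g(18,-12)=663 g(18,-10)=2244 g(18,-8)=5508 g(18,-6)=9996 g(18,-4)=13260 g(18,-2)=11934 g(18,0)=4862
t=19: g(19,-19)=1 g(19,-17)=18 g(19,-15)=152 g(19,-13)=798 g(19,-11)=2907 g(19,-9)=7752 g(19,-7)=15504 g(19,-5)=23256 g(19,-3)=25194 g(19,-1)=16796
t=20: g(20,-20)=1 g(20,-18)=19 g(20,-16)=170 g(20,-14)=950 g(20,-12)=3705 g(20,-10)=10659 g(20,-8)=23256 g(20,-6)=38760 g(20,-4)=48450 g(20,-2)=41990 g(20,0)=16796
t=21: g(21,-21)=1 g(21,-19)=20 g(21,-17)=189 g(21,-15)=1120 g(21,-13)=4655 g(21,-11)=14364 g(21,-9)=33915 g(21,-7)=62016 g(21,-5)=87210 g(21,-3)=90440 g(21,-1)=58786
Paths never hitting 1: Σ_s g(21,s) = 352716
Paths hitting 1: 2^21 - 352716 = 1744436
P = 1744436/2097152 = 436109/524288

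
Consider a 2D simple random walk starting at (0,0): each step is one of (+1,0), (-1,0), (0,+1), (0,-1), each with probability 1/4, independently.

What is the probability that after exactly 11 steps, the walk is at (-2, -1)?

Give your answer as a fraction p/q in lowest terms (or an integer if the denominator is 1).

Answer: 38115/1048576

Derivation:
Let h be the number of horizontal steps (so 11-h are vertical). To end at (-2,-1) need (h-2)/2 right-steps and ((11-h)-1)/2 up-steps.
Sum over h with 2 ≤ h ≤ 10, h ≡ 0 (mod 2), 11-h ≡ 1 (mod 2):
h=2: C(11,2)·C(2,0)·C(9,4) = 55·1·126 = 6930
h=4: C(11,4)·C(4,1)·C(7,3) = 330·4·35 = 46200
h=6: C(11,6)·C(6,2)·C(5,2) = 462·15·10 = 69300
h=8: C(11,8)·C(8,3)·C(3,1) = 165·56·3 = 27720
h=10: C(11,10)·C(10,4)·C(1,0) = 11·210·1 = 2310
Total favorable: 152460
Total paths: 4^11 = 4194304
P = 152460/4194304 = 38115/1048576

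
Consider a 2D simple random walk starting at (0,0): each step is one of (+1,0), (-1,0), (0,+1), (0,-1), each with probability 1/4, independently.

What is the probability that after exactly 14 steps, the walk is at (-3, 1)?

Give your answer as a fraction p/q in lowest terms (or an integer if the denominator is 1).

Answer: 3006003/134217728

Derivation:
Let h be the number of horizontal steps (so 14-h are vertical). To end at (-3,1) need (h-3)/2 right-steps and ((14-h)+1)/2 up-steps.
Sum over h with 3 ≤ h ≤ 13, h ≡ 1 (mod 2), 14-h ≡ 1 (mod 2):
h=3: C(14,3)·C(3,0)·C(11,6) = 364·1·462 = 168168
h=5: C(14,5)·C(5,1)·C(9,5) = 2002·5·126 = 1261260
h=7: C(14,7)·C(7,2)·C(7,4) = 3432·21·35 = 2522520
h=9: C(14,9)·C(9,3)·C(5,3) = 2002·84·10 = 1681680
h=11: C(14,11)·C(11,4)·C(3,2) = 364·330·3 = 360360
h=13: C(14,13)·C(13,5)·C(1,1) = 14·1287·1 = 18018
Total favorable: 6012006
Total paths: 4^14 = 268435456
P = 6012006/268435456 = 3006003/134217728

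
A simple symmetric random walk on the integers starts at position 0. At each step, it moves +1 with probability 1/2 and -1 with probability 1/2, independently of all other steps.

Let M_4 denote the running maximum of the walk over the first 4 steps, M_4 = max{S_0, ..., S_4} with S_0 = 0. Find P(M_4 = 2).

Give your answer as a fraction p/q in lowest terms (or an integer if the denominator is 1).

Let M_4 = max(S_0,...,S_4). Use the reflection principle: for j ≥ 1, #{paths with M_4 ≥ j} = #{S_4 ≥ j} + #{S_4 ≥ j+1}.
By reflection, #{M_4 ≥ 2} = #{S_4 ≥ 2} + #{S_4 ≥ 3} = 5 + 1 = 6.
#{M_4 ≥ 3} = #{S_4 ≥ 3} + #{S_4 ≥ 4} = 1 + 1 = 2.
#{M_4 = 2} = 6 - 2 = 4.
P(M_4 = 2) = 4/16 = 1/4

Answer: 1/4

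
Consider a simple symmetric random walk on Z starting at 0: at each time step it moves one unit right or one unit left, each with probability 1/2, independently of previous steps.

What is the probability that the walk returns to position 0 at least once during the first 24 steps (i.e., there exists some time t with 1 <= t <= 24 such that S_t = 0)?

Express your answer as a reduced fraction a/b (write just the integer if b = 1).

Count via complement. Let g(t,s) = #length-t paths at position s with S_1..S_t all ≠ 0.
g(t,s) = g(t-1,s-1) + g(t-1,s+1) for s ≠ 0; g(t,0) = 0.
t=0: g(0,0)=1
t=1: g(1,-1)=1 g(1,1)=1
t=2: g(2,-2)=1 g(2,2)=1
t=3: g(3,-3)=1 g(3,-1)=1 g(3,1)=1 g(3,3)=1
t=4: g(4,-4)=1 g(4,-2)=2 g(4,2)=2 g(4,4)=1
t=5: g(5,-5)=1 g(5,-3)=3 g(5,-1)=2 g(5,1)=2 g(5,3)=3 g(5,5)=1
t=6: g(6,-6)=1 g(6,-4)=4 g(6,-2)=5 g(6,2)=5 g(6,4)=4 g(6,6)=1
t=7: g(7,-7)=1 g(7,-5)=5 g(7,-3)=9 g(7,-1)=5 g(7,1)=5 g(7,3)=9 g(7,5)=5 g(7,7)=1
t=8: g(8,-8)=1 g(8,-6)=6 g(8,-4)=14 g(8,-2)=14 g(8,2)=14 g(8,4)=14 g(8,6)=6 g(8,8)=1
t=9: g(9,-9)=1 g(9,-7)=7 g(9,-5)=20 g(9,-3)=28 g(9,-1)=14 g(9,1)=14 g(9,3)=28 g(9,5)=20 g(9,7)=7 g(9,9)=1
t=10: g(10,-10)=1 g(10,-8)=8 g(10,-6)=27 g(10,-4)=48 g(10,-2)=42 g(10,2)=42 g(10,4)=48 g(10,6)=27 g(10,8)=8 g(10,10)=1
t=11: g(11,-11)=1 g(11,-9)=9 g(11,-7)=35 g(11,-5)=75 g(11,-3)=90 g(11,-1)=42 g(11,1)=42 g(11,3)=90 g(11,5)=75 g(11,7)=35 g(11,9)=9 g(11,11)=1
t=12: g(12,-12)=1 g(12,-10)=10 g(12,-8)=44 g(12,-6)=110 g(12,-4)=165 g(12,-2)=132 g(12,2)=132 g(12,4)=165 g(12,6)=110 g(12,8)=44 g(12,10)=10 g(12,12)=1
t=13: g(13,-13)=1 g(13,-11)=11 g(13,-9)=54 g(13,-7)=154 g(13,-5)=275 g(13,-3)=297 g(13,-1)=132 g(13,1)=132 g(13,3)=297 g(13,5)=275 g(13,7)=154 g(13,9)=54 g(13,11)=11 g(13,13)=1
t=14: g(14,-14)=1 g(14,-12)=12 g(14,-10)=65 g(14,-8)=208 g(14,-6)=429 g(14,-4)=572 g(14,-2)=429 g(14,2)=429 g(14,4)=572 g(14,6)=429 g(14,8)=208 g(14,10)=65 g(14,12)=12 g(14,14)=1
t=15: g(15,-15)=1 g(15,-13)=13 g(15,-11)=77 g(15,-9)=273 g(15,-7)=637 g(15,-5)=1001 g(15,-3)=1001 g(15,-1)=429 g(15,1)=429 g(15,3)=1001 g(15,5)=1001 g(15,7)=637 g(15,9)=273 g(15,11)=77 g(15,13)=13 g(15,15)=1
t=16: g(16,-16)=1 g(16,-14)=14 g(16,-12)=90 g(16,-10)=350 g(16,-8)=910 g(16,-6)=1638 g(16,-4)=2002 g(16,-2)=1430 g(16,2)=1430 g(16,4)=2002 g(16,6)=1638 g(16,8)=910 g(16,10)=350 g(16,12)=90 g(16,14)=14 g(16,16)=1
t=17: g(17,-17)=1 g(17,-15)=15 g(17,-13)=104 g(17,-11)=440 g(17,-9)=1260 g(17,-7)=2548 g(17,-5)=3640 g(17,-3)=3432 g(17,-1)=1430 g(17,1)=1430 g(17,3)=3432 g(17,5)=3640 g(17,7)=2548 g(17,9)=1260 g(17,11)=440 g(17,13)=104 g(17,15)=15 g(17,17)=1
t=18: g(18,-18)=1 g(18,-16)=16 g(18,-14)=119 g(18,-12)=544 g(18,-10)=1700 g(18,-8)=3808 g(18,-6)=6188 g(18,-4)=7072 g(18,-2)=4862 g(18,2)=4862 g(18,4)=7072 g(18,6)=6188 g(18,8)=3808 g(18,10)=1700 g(18,12)=544 g(18,14)=119 g(18,16)=16 g(18,18)=1
t=19: g(19,-19)=1 g(19,-17)=17 g(19,-15)=135 g(19,-13)=663 g(19,-11)=2244 g(19,-9)=5508 g(19,-7)=9996 g(19,-5)=13260 g(19,-3)=11934 g(19,-1)=4862 g(19,1)=4862 g(19,3)=11934 g(19,5)=13260 g(19,7)=9996 g(19,9)=5508 g(19,11)=2244 g(19,13)=663 g(19,15)=135 g(19,17)=17 g(19,19)=1
t=20: g(20,-20)=1 g(20,-18)=18 g(20,-16)=152 g(20,-14)=798 g(20,-12)=2907 g(20,-10)=7752 g(20,-8)=15504 g(20,-6)=23256 g(20,-4)=25194 g(20,-2)=16796 g(20,2)=16796 g(20,4)=25194 g(20,6)=23256 g(20,8)=15504 g(20,10)=7752 g(20,12)=2907 g(20,14)=798 g(20,16)=152 g(20,18)=18 g(20,20)=1
t=21: g(21,-21)=1 g(21,-19)=19 g(21,-17)=170 g(21,-15)=950 g(21,-13)=3705 g(21,-11)=10659 g(21,-9)=23256 g(21,-7)=38760 g(21,-5)=48450 g(21,-3)=41990 g(21,-1)=16796 g(21,1)=16796 g(21,3)=41990 g(21,5)=48450 g(21,7)=38760 g(21,9)=23256 g(21,11)=10659 g(21,13)=3705 g(21,15)=950 g(21,17)=170 g(21,19)=19 g(21,21)=1
t=22: g(22,-22)=1 g(22,-20)=20 g(22,-18)=189 g(22,-16)=1120 g(22,-14)=4655 g(22,-12)=14364 g(22,-10)=33915 g(22,-8)=62016 g(22,-6)=87210 g(22,-4)=90440 g(22,-2)=58786 g(22,2)=58786 g(22,4)=90440 g(22,6)=87210 g(22,8)=62016 g(22,10)=33915 g(22,12)=14364 g(22,14)=4655 g(22,16)=1120 g(22,18)=189 g(22,20)=20 g(22,22)=1
t=23: g(23,-23)=1 g(23,-21)=21 g(23,-19)=209 g(23,-17)=1309 g(23,-15)=5775 g(23,-13)=19019 g(23,-11)=48279 g(23,-9)=95931 g(23,-7)=149226 g(23,-5)=177650 g(23,-3)=149226 g(23,-1)=58786 g(23,1)=58786 g(23,3)=149226 g(23,5)=177650 g(23,7)=149226 g(23,9)=95931 g(23,11)=48279 g(23,13)=19019 g(23,15)=5775 g(23,17)=1309 g(23,19)=209 g(23,21)=21 g(23,23)=1
t=24: g(24,-24)=1 g(24,-22)=22 g(24,-20)=230 g(24,-18)=1518 g(24,-16)=7084 g(24,-14)=24794 g(24,-12)=67298 g(24,-10)=144210 g(24,-8)=245157 g(24,-6)=326876 g(24,-4)=326876 g(24,-2)=208012 g(24,2)=208012 g(24,4)=326876 g(24,6)=326876 g(24,8)=245157 g(24,10)=144210 g(24,12)=67298 g(24,14)=24794 g(24,16)=7084 g(24,18)=1518 g(24,20)=230 g(24,22)=22 g(24,24)=1
Paths never hitting 0: Σ_s g(24,s) = 2704156
Paths hitting 0: 2^24 - 2704156 = 14073060
P = 14073060/16777216 = 3518265/4194304

Answer: 3518265/4194304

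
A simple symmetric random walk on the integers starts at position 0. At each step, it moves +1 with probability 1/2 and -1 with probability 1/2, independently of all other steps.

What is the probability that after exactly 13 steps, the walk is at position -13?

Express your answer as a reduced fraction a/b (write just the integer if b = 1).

To reach position -13 after 13 steps: need 0 steps of +1 and 13 of -1.
Favorable paths: C(13,0) = 1
Total paths: 2^13 = 8192
P = 1/8192 = 1/8192

Answer: 1/8192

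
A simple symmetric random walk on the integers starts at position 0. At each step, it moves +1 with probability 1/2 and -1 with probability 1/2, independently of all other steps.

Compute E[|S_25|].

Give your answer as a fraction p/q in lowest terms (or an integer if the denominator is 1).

S_25 takes values m ≡ 1 (mod 2) with |m| ≤ 25; P(S_25=m) = C(25,(25+m)/2)/2^25.
Total paths: 2^25 = 33554432
Distribution: P(S=-25)=1/33554432, P(S=-23)=25/33554432, P(S=-21)=300/33554432, P(S=-19)=2300/33554432, P(S=-17)=12650/33554432, P(S=-15)=53130/33554432, P(S=-13)=177100/33554432, P(S=-11)=480700/33554432, P(S=-9)=1081575/33554432, P(S=-7)=2042975/33554432, P(S=-5)=3268760/33554432, P(S=-3)=4457400/33554432, P(S=-1)=5200300/33554432, P(S=1)=5200300/33554432, P(S=3)=4457400/33554432, P(S=5)=3268760/33554432, P(S=7)=2042975/33554432, P(S=9)=1081575/33554432, P(S=11)=480700/33554432, P(S=13)=177100/33554432, P(S=15)=53130/33554432, P(S=17)=12650/33554432, P(S=19)=2300/33554432, P(S=21)=300/33554432, P(S=23)=25/33554432, P(S=25)=1/33554432
E[|S_25|] = Σ_m |m|·P(S_25=m) = 135207800/33554432 = 16900975/4194304

Answer: 16900975/4194304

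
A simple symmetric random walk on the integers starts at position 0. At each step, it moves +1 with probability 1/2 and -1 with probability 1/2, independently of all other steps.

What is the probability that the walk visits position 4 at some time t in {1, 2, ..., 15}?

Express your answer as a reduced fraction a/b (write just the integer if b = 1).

Answer: 309/1024

Derivation:
Count via complement. Let g(t,s) = #length-t paths at position s with S_1..S_t all ≠ 4.
g(t,s) = g(t-1,s-1) + g(t-1,s+1) for s ≠ 4; g(t,4) = 0.
t=0: g(0,0)=1
t=1: g(1,-1)=1 g(1,1)=1
t=2: g(2,-2)=1 g(2,0)=2 g(2,2)=1
t=3: g(3,-3)=1 g(3,-1)=3 g(3,1)=3 g(3,3)=1
t=4: g(4,-4)=1 g(4,-2)=4 g(4,0)=6 g(4,2)=4
t=5: g(5,-5)=1 g(5,-3)=5 g(5,-1)=10 g(5,1)=10 g(5,3)=4
t=6: g(6,-6)=1 g(6,-4)=6 g(6,-2)=15 g(6,0)=20 g(6,2)=14
t=7: g(7,-7)=1 g(7,-5)=7 g(7,-3)=21 g(7,-1)=35 g(7,1)=34 g(7,3)=14
t=8: g(8,-8)=1 g(8,-6)=8 g(8,-4)=28 g(8,-2)=56 g(8,0)=69 g(8,2)=48
t=9: g(9,-9)=1 g(9,-7)=9 g(9,-5)=36 g(9,-3)=84 g(9,-1)=125 g(9,1)=117 g(9,3)=48
t=10: g(10,-10)=1 g(10,-8)=10 g(10,-6)=45 g(10,-4)=120 g(10,-2)=209 g(10,0)=242 g(10,2)=165
t=11: g(11,-11)=1 g(11,-9)=11 g(11,-7)=55 g(11,-5)=165 g(11,-3)=329 g(11,-1)=451 g(11,1)=407 g(11,3)=165
t=12: g(12,-12)=1 g(12,-10)=12 g(12,-8)=66 g(12,-6)=220 g(12,-4)=494 g(12,-2)=780 g(12,0)=858 g(12,2)=572
t=13: g(13,-13)=1 g(13,-11)=13 g(13,-9)=78 g(13,-7)=286 g(13,-5)=714 g(13,-3)=1274 g(13,-1)=1638 g(13,1)=1430 g(13,3)=572
t=14: g(14,-14)=1 g(14,-12)=14 g(14,-10)=91 g(14,-8)=364 g(14,-6)=1000 g(14,-4)=1988 g(14,-2)=2912 g(14,0)=3068 g(14,2)=2002
t=15: g(15,-15)=1 g(15,-13)=15 g(15,-11)=105 g(15,-9)=455 g(15,-7)=1364 g(15,-5)=2988 g(15,-3)=4900 g(15,-1)=5980 g(15,1)=5070 g(15,3)=2002
Paths never hitting 4: Σ_s g(15,s) = 22880
Paths hitting 4: 2^15 - 22880 = 9888
P = 9888/32768 = 309/1024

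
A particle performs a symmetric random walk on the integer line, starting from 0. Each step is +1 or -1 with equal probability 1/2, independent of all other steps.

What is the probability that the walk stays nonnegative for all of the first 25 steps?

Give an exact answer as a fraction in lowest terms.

Answer: 1300075/8388608

Derivation:
Let f(t,s) = #length-t paths at position s with S_1..S_t all ≥ 0.
f(t,s) = f(t-1,s-1) + f(t-1,s+1) for s ≥ 0; f(t,s) = 0 for s < 0.
t=0: f(0,0)=1
t=1: f(1,1)=1
t=2: f(2,0)=1 f(2,2)=1
t=3: f(3,1)=2 f(3,3)=1
t=4: f(4,0)=2 f(4,2)=3 f(4,4)=1
t=5: f(5,1)=5 f(5,3)=4 f(5,5)=1
t=6: f(6,0)=5 f(6,2)=9 f(6,4)=5 f(6,6)=1
t=7: f(7,1)=14 f(7,3)=14 f(7,5)=6 f(7,7)=1
t=8: f(8,0)=14 f(8,2)=28 f(8,4)=20 f(8,6)=7 f(8,8)=1
t=9: f(9,1)=42 f(9,3)=48 f(9,5)=27 f(9,7)=8 f(9,9)=1
t=10: f(10,0)=42 f(10,2)=90 f(10,4)=75 f(10,6)=35 f(10,8)=9 f(10,10)=1
t=11: f(11,1)=132 f(11,3)=165 f(11,5)=110 f(11,7)=44 f(11,9)=10 f(11,11)=1
t=12: f(12,0)=132 f(12,2)=297 f(12,4)=275 f(12,6)=154 f(12,8)=54 f(12,10)=11 f(12,12)=1
t=13: f(13,1)=429 f(13,3)=572 f(13,5)=429 f(13,7)=208 f(13,9)=65 f(13,11)=12 f(13,13)=1
t=14: f(14,0)=429 f(14,2)=1001 f(14,4)=1001 f(14,6)=637 f(14,8)=273 f(14,10)=77 f(14,12)=13 f(14,14)=1
t=15: f(15,1)=1430 f(15,3)=2002 f(15,5)=1638 f(15,7)=910 f(15,9)=350 f(15,11)=90 f(15,13)=14 f(15,15)=1
t=16: f(16,0)=1430 f(16,2)=3432 f(16,4)=3640 f(16,6)=2548 f(16,8)=1260 f(16,10)=440 f(16,12)=104 f(16,14)=15 f(16,16)=1
t=17: f(17,1)=4862 f(17,3)=7072 f(17,5)=6188 f(17,7)=3808 f(17,9)=1700 f(17,11)=544 f(17,13)=119 f(17,15)=16 f(17,17)=1
t=18: f(18,0)=4862 f(18,2)=11934 f(18,4)=13260 f(18,6)=9996 f(18,8)=5508 f(18,10)=2244 f(18,12)=663 f(18,14)=135 f(18,16)=17 f(18,18)=1
t=19: f(19,1)=16796 f(19,3)=25194 f(19,5)=23256 f(19,7)=15504 f(19,9)=7752 f(19,11)=2907 f(19,13)=798 f(19,15)=152 f(19,17)=18 f(19,19)=1
t=20: f(20,0)=16796 f(20,2)=41990 f(20,4)=48450 f(20,6)=38760 f(20,8)=23256 f(20,10)=10659 f(20,12)=3705 f(20,14)=950 f(20,16)=170 f(20,18)=19 f(20,20)=1
t=21: f(21,1)=58786 f(21,3)=90440 f(21,5)=87210 f(21,7)=62016 f(21,9)=33915 f(21,11)=14364 f(21,13)=4655 f(21,15)=1120 f(21,17)=189 f(21,19)=20 f(21,21)=1
t=22: f(22,0)=58786 f(22,2)=149226 f(22,4)=177650 f(22,6)=149226 f(22,8)=95931 f(22,10)=48279 f(22,12)=19019 f(22,14)=5775 f(22,16)=1309 f(22,18)=209 f(22,20)=21 f(22,22)=1
t=23: f(23,1)=208012 f(23,3)=326876 f(23,5)=326876 f(23,7)=245157 f(23,9)=144210 f(23,11)=67298 f(23,13)=24794 f(23,15)=7084 f(23,17)=1518 f(23,19)=230 f(23,21)=22 f(23,23)=1
t=24: f(24,0)=208012 f(24,2)=534888 f(24,4)=653752 f(24,6)=572033 f(24,8)=389367 f(24,10)=211508 f(24,12)=92092 f(24,14)=31878 f(24,16)=8602 f(24,18)=1748 f(24,20)=252 f(24,22)=23 f(24,24)=1
t=25: f(25,1)=742900 f(25,3)=1188640 f(25,5)=1225785 f(25,7)=961400 f(25,9)=600875 f(25,11)=303600 f(25,13)=123970 f(25,15)=40480 f(25,17)=10350 f(25,19)=2000 f(25,21)=275 f(25,23)=24 f(25,25)=1
Σ_s f(25,s) = 5200300
P = 5200300/33554432 = 1300075/8388608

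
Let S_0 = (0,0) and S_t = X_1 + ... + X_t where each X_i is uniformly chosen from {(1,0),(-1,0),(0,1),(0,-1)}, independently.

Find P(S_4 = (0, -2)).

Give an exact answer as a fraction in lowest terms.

Let h be the number of horizontal steps (so 4-h are vertical). To end at (0,-2) need (h+0)/2 right-steps and ((4-h)-2)/2 up-steps.
Sum over h with 0 ≤ h ≤ 2, h ≡ 0 (mod 2), 4-h ≡ 0 (mod 2):
h=0: C(4,0)·C(0,0)·C(4,1) = 1·1·4 = 4
h=2: C(4,2)·C(2,1)·C(2,0) = 6·2·1 = 12
Total favorable: 16
Total paths: 4^4 = 256
P = 16/256 = 1/16

Answer: 1/16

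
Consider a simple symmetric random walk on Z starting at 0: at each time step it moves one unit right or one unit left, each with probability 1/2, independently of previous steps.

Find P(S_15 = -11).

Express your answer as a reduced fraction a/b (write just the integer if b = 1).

To reach position -11 after 15 steps: need 2 steps of +1 and 13 of -1.
Favorable paths: C(15,2) = 105
Total paths: 2^15 = 32768
P = 105/32768 = 105/32768

Answer: 105/32768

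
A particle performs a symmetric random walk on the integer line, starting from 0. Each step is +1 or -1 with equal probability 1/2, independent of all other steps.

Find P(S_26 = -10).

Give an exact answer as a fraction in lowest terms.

To reach position -10 after 26 steps: need 8 steps of +1 and 18 of -1.
Favorable paths: C(26,8) = 1562275
Total paths: 2^26 = 67108864
P = 1562275/67108864 = 1562275/67108864

Answer: 1562275/67108864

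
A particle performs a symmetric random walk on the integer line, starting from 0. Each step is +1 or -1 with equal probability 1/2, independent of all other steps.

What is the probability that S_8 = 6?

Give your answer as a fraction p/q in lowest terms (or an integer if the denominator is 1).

To reach position 6 after 8 steps: need 7 steps of +1 and 1 of -1.
Favorable paths: C(8,7) = 8
Total paths: 2^8 = 256
P = 8/256 = 1/32

Answer: 1/32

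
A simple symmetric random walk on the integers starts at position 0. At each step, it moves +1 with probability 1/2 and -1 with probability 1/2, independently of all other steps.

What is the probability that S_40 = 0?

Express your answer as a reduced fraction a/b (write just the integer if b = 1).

Answer: 34461632205/274877906944

Derivation:
To return to 0 after 40 steps: need exactly 20 steps of +1 and 20 of -1.
Favorable paths: C(40,20) = 137846528820
Total paths: 2^40 = 1099511627776
P = 137846528820/1099511627776 = 34461632205/274877906944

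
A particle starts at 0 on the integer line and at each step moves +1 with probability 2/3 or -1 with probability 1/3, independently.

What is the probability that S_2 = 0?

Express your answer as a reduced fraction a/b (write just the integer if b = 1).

To be at 0 after 2 steps: need exactly 1 step of +1 and 1 of -1.
Number of such sequences: C(2,1) = 2
Each has probability (2/3)^1 · (1/3)^1 = 2/9
P = 2 · 2/9 = 4/9

Answer: 4/9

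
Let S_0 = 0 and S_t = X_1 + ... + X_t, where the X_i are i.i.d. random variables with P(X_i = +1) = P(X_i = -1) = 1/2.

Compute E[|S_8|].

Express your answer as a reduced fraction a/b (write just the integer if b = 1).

S_8 takes values m ≡ 0 (mod 2) with |m| ≤ 8; P(S_8=m) = C(8,(8+m)/2)/2^8.
Total paths: 2^8 = 256
Distribution: P(S=-8)=1/256, P(S=-6)=8/256, P(S=-4)=28/256, P(S=-2)=56/256, P(S=0)=70/256, P(S=2)=56/256, P(S=4)=28/256, P(S=6)=8/256, P(S=8)=1/256
E[|S_8|] = Σ_m |m|·P(S_8=m) = 560/256 = 35/16

Answer: 35/16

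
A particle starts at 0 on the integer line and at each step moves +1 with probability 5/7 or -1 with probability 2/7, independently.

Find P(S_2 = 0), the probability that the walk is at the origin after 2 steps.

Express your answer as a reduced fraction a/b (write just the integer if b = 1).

To be at 0 after 2 steps: need exactly 1 step of +1 and 1 of -1.
Number of such sequences: C(2,1) = 2
Each has probability (5/7)^1 · (2/7)^1 = 10/49
P = 2 · 10/49 = 20/49

Answer: 20/49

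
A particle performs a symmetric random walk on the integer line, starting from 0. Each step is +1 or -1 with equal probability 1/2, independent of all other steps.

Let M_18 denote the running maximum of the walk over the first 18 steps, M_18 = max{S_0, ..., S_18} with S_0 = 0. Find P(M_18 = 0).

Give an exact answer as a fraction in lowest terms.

Answer: 12155/65536

Derivation:
Let M_18 = max(S_0,...,S_18). Use the reflection principle: for j ≥ 1, #{paths with M_18 ≥ j} = #{S_18 ≥ j} + #{S_18 ≥ j+1}.
P(M_18 ≥ 0) = 1 since S_0 = 0, so #{M_18 ≥ 0} = 262144.
#{M_18 ≥ 1} = #{S_18 ≥ 1} + #{S_18 ≥ 2} = 106762 + 106762 = 213524.
#{M_18 = 0} = 262144 - 213524 = 48620.
P(M_18 = 0) = 48620/262144 = 12155/65536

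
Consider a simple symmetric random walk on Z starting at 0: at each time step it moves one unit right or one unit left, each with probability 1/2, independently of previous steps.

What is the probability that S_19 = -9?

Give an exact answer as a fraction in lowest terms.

Answer: 2907/131072

Derivation:
To reach position -9 after 19 steps: need 5 steps of +1 and 14 of -1.
Favorable paths: C(19,5) = 11628
Total paths: 2^19 = 524288
P = 11628/524288 = 2907/131072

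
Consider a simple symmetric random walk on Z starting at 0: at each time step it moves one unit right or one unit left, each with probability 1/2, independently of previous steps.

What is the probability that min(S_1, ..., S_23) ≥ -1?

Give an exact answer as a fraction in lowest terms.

Let f(t,s) = #length-t paths at position s with S_1..S_t all ≥ -1.
f(t,s) = f(t-1,s-1) + f(t-1,s+1) for s ≥ -1; f(t,s) = 0 for s < -1.
t=0: f(0,0)=1
t=1: f(1,-1)=1 f(1,1)=1
t=2: f(2,0)=2 f(2,2)=1
t=3: f(3,-1)=2 f(3,1)=3 f(3,3)=1
t=4: f(4,0)=5 f(4,2)=4 f(4,4)=1
t=5: f(5,-1)=5 f(5,1)=9 f(5,3)=5 f(5,5)=1
t=6: f(6,0)=14 f(6,2)=14 f(6,4)=6 f(6,6)=1
t=7: f(7,-1)=14 f(7,1)=28 f(7,3)=20 f(7,5)=7 f(7,7)=1
t=8: f(8,0)=42 f(8,2)=48 f(8,4)=27 f(8,6)=8 f(8,8)=1
t=9: f(9,-1)=42 f(9,1)=90 f(9,3)=75 f(9,5)=35 f(9,7)=9 f(9,9)=1
t=10: f(10,0)=132 f(10,2)=165 f(10,4)=110 f(10,6)=44 f(10,8)=10 f(10,10)=1
t=11: f(11,-1)=132 f(11,1)=297 f(11,3)=275 f(11,5)=154 f(11,7)=54 f(11,9)=11 f(11,11)=1
t=12: f(12,0)=429 f(12,2)=572 f(12,4)=429 f(12,6)=208 f(12,8)=65 f(12,10)=12 f(12,12)=1
t=13: f(13,-1)=429 f(13,1)=1001 f(13,3)=1001 f(13,5)=637 f(13,7)=273 f(13,9)=77 f(13,11)=13 f(13,13)=1
t=14: f(14,0)=1430 f(14,2)=2002 f(14,4)=1638 f(14,6)=910 f(14,8)=350 f(14,10)=90 f(14,12)=14 f(14,14)=1
t=15: f(15,-1)=1430 f(15,1)=3432 f(15,3)=3640 f(15,5)=2548 f(15,7)=1260 f(15,9)=440 f(15,11)=104 f(15,13)=15 f(15,15)=1
t=16: f(16,0)=4862 f(16,2)=7072 f(16,4)=6188 f(16,6)=3808 f(16,8)=1700 f(16,10)=544 f(16,12)=119 f(16,14)=16 f(16,16)=1
t=17: f(17,-1)=4862 f(17,1)=11934 f(17,3)=13260 f(17,5)=9996 f(17,7)=5508 f(17,9)=2244 f(17,11)=663 f(17,13)=135 f(17,15)=17 f(17,17)=1
t=18: f(18,0)=16796 f(18,2)=25194 f(18,4)=23256 f(18,6)=15504 f(18,8)=7752 f(18,10)=2907 f(18,12)=798 f(18,14)=152 f(18,16)=18 f(18,18)=1
t=19: f(19,-1)=16796 f(19,1)=41990 f(19,3)=48450 f(19,5)=38760 f(19,7)=23256 f(19,9)=10659 f(19,11)=3705 f(19,13)=950 f(19,15)=170 f(19,17)=19 f(19,19)=1
t=20: f(20,0)=58786 f(20,2)=90440 f(20,4)=87210 f(20,6)=62016 f(20,8)=33915 f(20,10)=14364 f(20,12)=4655 f(20,14)=1120 f(20,16)=189 f(20,18)=20 f(20,20)=1
t=21: f(21,-1)=58786 f(21,1)=149226 f(21,3)=177650 f(21,5)=149226 f(21,7)=95931 f(21,9)=48279 f(21,11)=19019 f(21,13)=5775 f(21,15)=1309 f(21,17)=209 f(21,19)=21 f(21,21)=1
t=22: f(22,0)=208012 f(22,2)=326876 f(22,4)=326876 f(22,6)=245157 f(22,8)=144210 f(22,10)=67298 f(22,12)=24794 f(22,14)=7084 f(22,16)=1518 f(22,18)=230 f(22,20)=22 f(22,22)=1
t=23: f(23,-1)=208012 f(23,1)=534888 f(23,3)=653752 f(23,5)=572033 f(23,7)=389367 f(23,9)=211508 f(23,11)=92092 f(23,13)=31878 f(23,15)=8602 f(23,17)=1748 f(23,19)=252 f(23,21)=23 f(23,23)=1
Σ_s f(23,s) = 2704156
P = 2704156/8388608 = 676039/2097152

Answer: 676039/2097152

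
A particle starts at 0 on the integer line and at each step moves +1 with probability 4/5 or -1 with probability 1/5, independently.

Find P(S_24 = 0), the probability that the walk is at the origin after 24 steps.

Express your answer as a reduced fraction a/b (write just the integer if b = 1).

To be at 0 after 24 steps: need exactly 12 steps of +1 and 12 of -1.
Number of such sequences: C(24,12) = 2704156
Each has probability (4/5)^12 · (1/5)^12 = 16777216/59604644775390625
P = 2704156 · 16777216/59604644775390625 = 45368209309696/59604644775390625

Answer: 45368209309696/59604644775390625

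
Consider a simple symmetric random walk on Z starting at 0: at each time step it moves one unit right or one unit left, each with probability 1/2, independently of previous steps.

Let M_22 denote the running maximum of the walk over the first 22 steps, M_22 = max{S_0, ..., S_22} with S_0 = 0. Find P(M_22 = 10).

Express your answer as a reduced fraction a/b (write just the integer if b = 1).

Let M_22 = max(S_0,...,S_22). Use the reflection principle: for j ≥ 1, #{paths with M_22 ≥ j} = #{S_22 ≥ j} + #{S_22 ≥ j+1}.
By reflection, #{M_22 ≥ 10} = #{S_22 ≥ 10} + #{S_22 ≥ 11} = 110056 + 35443 = 145499.
#{M_22 ≥ 11} = #{S_22 ≥ 11} + #{S_22 ≥ 12} = 35443 + 35443 = 70886.
#{M_22 = 10} = 145499 - 70886 = 74613.
P(M_22 = 10) = 74613/4194304 = 74613/4194304

Answer: 74613/4194304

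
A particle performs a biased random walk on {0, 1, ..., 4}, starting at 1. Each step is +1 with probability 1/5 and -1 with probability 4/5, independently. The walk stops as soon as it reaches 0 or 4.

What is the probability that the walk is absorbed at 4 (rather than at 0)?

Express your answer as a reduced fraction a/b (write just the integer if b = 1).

Biased walk: p = 1/5, q = 4/5, r = q/p = 4
Gambler's ruin: P(hit 4 before 0 | start at 1) = (1 - r^a)/(1 - r^N)
r^1 = 4; r^4 = 256
P = (1 - 4) / (1 - 256) = -3 / -255 = 1/85

Answer: 1/85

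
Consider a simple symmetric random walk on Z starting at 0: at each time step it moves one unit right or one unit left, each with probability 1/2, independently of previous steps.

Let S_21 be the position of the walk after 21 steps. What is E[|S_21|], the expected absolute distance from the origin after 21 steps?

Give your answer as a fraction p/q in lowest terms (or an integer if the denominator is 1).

S_21 takes values m ≡ 1 (mod 2) with |m| ≤ 21; P(S_21=m) = C(21,(21+m)/2)/2^21.
Total paths: 2^21 = 2097152
Distribution: P(S=-21)=1/2097152, P(S=-19)=21/2097152, P(S=-17)=210/2097152, P(S=-15)=1330/2097152, P(S=-13)=5985/2097152, P(S=-11)=20349/2097152, P(S=-9)=54264/2097152, P(S=-7)=116280/2097152, P(S=-5)=203490/2097152, P(S=-3)=293930/2097152, P(S=-1)=352716/2097152, P(S=1)=352716/2097152, P(S=3)=293930/2097152, P(S=5)=203490/2097152, P(S=7)=116280/2097152, P(S=9)=54264/2097152, P(S=11)=20349/2097152, P(S=13)=5985/2097152, P(S=15)=1330/2097152, P(S=17)=210/2097152, P(S=19)=21/2097152, P(S=21)=1/2097152
E[|S_21|] = Σ_m |m|·P(S_21=m) = 7759752/2097152 = 969969/262144

Answer: 969969/262144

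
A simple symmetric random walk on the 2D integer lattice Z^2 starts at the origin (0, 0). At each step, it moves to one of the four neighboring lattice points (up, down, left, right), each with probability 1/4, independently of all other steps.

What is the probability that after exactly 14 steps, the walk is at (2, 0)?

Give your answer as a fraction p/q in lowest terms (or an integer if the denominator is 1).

Let h be the number of horizontal steps (so 14-h are vertical). To end at (2,0) need (h+2)/2 right-steps and ((14-h)+0)/2 up-steps.
Sum over h with 2 ≤ h ≤ 14, h ≡ 0 (mod 2), 14-h ≡ 0 (mod 2):
h=2: C(14,2)·C(2,2)·C(12,6) = 91·1·924 = 84084
h=4: C(14,4)·C(4,3)·C(10,5) = 1001·4·252 = 1009008
h=6: C(14,6)·C(6,4)·C(8,4) = 3003·15·70 = 3153150
h=8: C(14,8)·C(8,5)·C(6,3) = 3003·56·20 = 3363360
h=10: C(14,10)·C(10,6)·C(4,2) = 1001·210·6 = 1261260
h=12: C(14,12)·C(12,7)·C(2,1) = 91·792·2 = 144144
h=14: C(14,14)·C(14,8)·C(0,0) = 1·3003·1 = 3003
Total favorable: 9018009
Total paths: 4^14 = 268435456
P = 9018009/268435456 = 9018009/268435456

Answer: 9018009/268435456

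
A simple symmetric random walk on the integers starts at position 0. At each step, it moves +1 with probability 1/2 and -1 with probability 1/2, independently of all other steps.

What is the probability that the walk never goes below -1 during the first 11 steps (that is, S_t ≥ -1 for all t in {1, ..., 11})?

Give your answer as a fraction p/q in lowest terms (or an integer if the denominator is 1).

Let f(t,s) = #length-t paths at position s with S_1..S_t all ≥ -1.
f(t,s) = f(t-1,s-1) + f(t-1,s+1) for s ≥ -1; f(t,s) = 0 for s < -1.
t=0: f(0,0)=1
t=1: f(1,-1)=1 f(1,1)=1
t=2: f(2,0)=2 f(2,2)=1
t=3: f(3,-1)=2 f(3,1)=3 f(3,3)=1
t=4: f(4,0)=5 f(4,2)=4 f(4,4)=1
t=5: f(5,-1)=5 f(5,1)=9 f(5,3)=5 f(5,5)=1
t=6: f(6,0)=14 f(6,2)=14 f(6,4)=6 f(6,6)=1
t=7: f(7,-1)=14 f(7,1)=28 f(7,3)=20 f(7,5)=7 f(7,7)=1
t=8: f(8,0)=42 f(8,2)=48 f(8,4)=27 f(8,6)=8 f(8,8)=1
t=9: f(9,-1)=42 f(9,1)=90 f(9,3)=75 f(9,5)=35 f(9,7)=9 f(9,9)=1
t=10: f(10,0)=132 f(10,2)=165 f(10,4)=110 f(10,6)=44 f(10,8)=10 f(10,10)=1
t=11: f(11,-1)=132 f(11,1)=297 f(11,3)=275 f(11,5)=154 f(11,7)=54 f(11,9)=11 f(11,11)=1
Σ_s f(11,s) = 924
P = 924/2048 = 231/512

Answer: 231/512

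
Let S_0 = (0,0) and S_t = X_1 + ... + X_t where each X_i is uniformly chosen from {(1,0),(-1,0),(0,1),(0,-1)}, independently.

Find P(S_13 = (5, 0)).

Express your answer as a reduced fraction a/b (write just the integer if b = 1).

Answer: 511225/67108864

Derivation:
Let h be the number of horizontal steps (so 13-h are vertical). To end at (5,0) need (h+5)/2 right-steps and ((13-h)+0)/2 up-steps.
Sum over h with 5 ≤ h ≤ 13, h ≡ 1 (mod 2), 13-h ≡ 0 (mod 2):
h=5: C(13,5)·C(5,5)·C(8,4) = 1287·1·70 = 90090
h=7: C(13,7)·C(7,6)·C(6,3) = 1716·7·20 = 240240
h=9: C(13,9)·C(9,7)·C(4,2) = 715·36·6 = 154440
h=11: C(13,11)·C(11,8)·C(2,1) = 78·165·2 = 25740
h=13: C(13,13)·C(13,9)·C(0,0) = 1·715·1 = 715
Total favorable: 511225
Total paths: 4^13 = 67108864
P = 511225/67108864 = 511225/67108864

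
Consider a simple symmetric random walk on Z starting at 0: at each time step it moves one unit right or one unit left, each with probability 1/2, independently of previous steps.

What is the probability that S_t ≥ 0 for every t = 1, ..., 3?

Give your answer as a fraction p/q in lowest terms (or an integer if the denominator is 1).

Answer: 3/8

Derivation:
Let f(t,s) = #length-t paths at position s with S_1..S_t all ≥ 0.
f(t,s) = f(t-1,s-1) + f(t-1,s+1) for s ≥ 0; f(t,s) = 0 for s < 0.
t=0: f(0,0)=1
t=1: f(1,1)=1
t=2: f(2,0)=1 f(2,2)=1
t=3: f(3,1)=2 f(3,3)=1
Σ_s f(3,s) = 3
P = 3/8 = 3/8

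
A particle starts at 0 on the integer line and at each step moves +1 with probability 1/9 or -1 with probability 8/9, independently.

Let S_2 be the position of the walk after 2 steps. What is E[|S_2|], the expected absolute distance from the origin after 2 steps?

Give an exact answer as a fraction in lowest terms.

S_2 takes values m ≡ 0 (mod 2) with |m| ≤ 2; P(S_2=m) = C(2,(2+m)/2) · (1/9)^((2+m)/2) · (8/9)^((2-m)/2).
Distribution: P(S=-2)=64/81, P(S=0)=16/81, P(S=2)=1/81
E[|S_2|] = Σ_m |m|·P(S_2=m) = 130/81

Answer: 130/81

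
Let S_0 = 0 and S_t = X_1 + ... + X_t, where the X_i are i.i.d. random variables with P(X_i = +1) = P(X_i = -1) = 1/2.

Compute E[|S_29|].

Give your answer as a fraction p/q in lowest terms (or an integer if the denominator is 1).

Answer: 145422675/33554432

Derivation:
S_29 takes values m ≡ 1 (mod 2) with |m| ≤ 29; P(S_29=m) = C(29,(29+m)/2)/2^29.
Total paths: 2^29 = 536870912
Distribution: P(S=-29)=1/536870912, P(S=-27)=29/536870912, P(S=-25)=406/536870912, P(S=-23)=3654/536870912, P(S=-21)=23751/536870912, P(S=-19)=118755/536870912, P(S=-17)=475020/536870912, P(S=-15)=1560780/536870912, P(S=-13)=4292145/536870912, P(S=-11)=10015005/536870912, P(S=-9)=20030010/536870912, P(S=-7)=34597290/536870912, P(S=-5)=51895935/536870912, P(S=-3)=67863915/536870912, P(S=-1)=77558760/536870912, P(S=1)=77558760/536870912, P(S=3)=67863915/536870912, P(S=5)=51895935/536870912, P(S=7)=34597290/536870912, P(S=9)=20030010/536870912, P(S=11)=10015005/536870912, P(S=13)=4292145/536870912, P(S=15)=1560780/536870912, P(S=17)=475020/536870912, P(S=19)=118755/536870912, P(S=21)=23751/536870912, P(S=23)=3654/536870912, P(S=25)=406/536870912, P(S=27)=29/536870912, P(S=29)=1/536870912
E[|S_29|] = Σ_m |m|·P(S_29=m) = 2326762800/536870912 = 145422675/33554432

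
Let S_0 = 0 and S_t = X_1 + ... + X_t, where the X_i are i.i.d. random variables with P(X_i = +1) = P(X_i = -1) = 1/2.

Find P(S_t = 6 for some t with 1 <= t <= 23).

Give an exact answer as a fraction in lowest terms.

Answer: 440485/2097152

Derivation:
Count via complement. Let g(t,s) = #length-t paths at position s with S_1..S_t all ≠ 6.
g(t,s) = g(t-1,s-1) + g(t-1,s+1) for s ≠ 6; g(t,6) = 0.
t=0: g(0,0)=1
t=1: g(1,-1)=1 g(1,1)=1
t=2: g(2,-2)=1 g(2,0)=2 g(2,2)=1
t=3: g(3,-3)=1 g(3,-1)=3 g(3,1)=3 g(3,3)=1
t=4: g(4,-4)=1 g(4,-2)=4 g(4,0)=6 g(4,2)=4 g(4,4)=1
t=5: g(5,-5)=1 g(5,-3)=5 g(5,-1)=10 g(5,1)=10 g(5,3)=5 g(5,5)=1
t=6: g(6,-6)=1 g(6,-4)=6 g(6,-2)=15 g(6,0)=20 g(6,2)=15 g(6,4)=6
t=7: g(7,-7)=1 g(7,-5)=7 g(7,-3)=21 g(7,-1)=35 g(7,1)=35 g(7,3)=21 g(7,5)=6
t=8: g(8,-8)=1 g(8,-6)=8 g(8,-4)=28 g(8,-2)=56 g(8,0)=70 g(8,2)=56 g(8,4)=27
t=9: g(9,-9)=1 g(9,-7)=9 g(9,-5)=36 g(9,-3)=84 g(9,-1)=126 g(9,1)=126 g(9,3)=83 g(9,5)=27
t=10: g(10,-10)=1 g(10,-8)=10 g(10,-6)=45 g(10,-4)=120 g(10,-2)=210 g(10,0)=252 g(10,2)=209 g(10,4)=110
t=11: g(11,-11)=1 g(11,-9)=11 g(11,-7)=55 g(11,-5)=165 g(11,-3)=330 g(11,-1)=462 g(11,1)=461 g(11,3)=319 g(11,5)=110
t=12: g(12,-12)=1 g(12,-10)=12 g(12,-8)=66 g(12,-6)=220 g(12,-4)=495 g(12,-2)=792 g(12,0)=923 g(12,2)=780 g(12,4)=429
t=13: g(13,-13)=1 g(13,-11)=13 g(13,-9)=78 g(13,-7)=286 g(13,-5)=715 g(13,-3)=1287 g(13,-1)=1715 g(13,1)=1703 g(13,3)=1209 g(13,5)=429
t=14: g(14,-14)=1 g(14,-12)=14 g(14,-10)=91 g(14,-8)=364 g(14,-6)=1001 g(14,-4)=2002 g(14,-2)=3002 g(14,0)=3418 g(14,2)=2912 g(14,4)=1638
t=15: g(15,-15)=1 g(15,-13)=15 g(15,-11)=105 g(15,-9)=455 g(15,-7)=1365 g(15,-5)=3003 g(15,-3)=5004 g(15,-1)=6420 g(15,1)=6330 g(15,3)=4550 g(15,5)=1638
t=16: g(16,-16)=1 g(16,-14)=16 g(16,-12)=120 g(16,-10)=560 g(16,-8)=1820 g(16,-6)=4368 g(16,-4)=8007 g(16,-2)=11424 g(16,0)=12750 g(16,2)=10880 g(16,4)=6188
t=17: g(17,-17)=1 g(17,-15)=17 g(17,-13)=136 g(17,-11)=680 g(17,-9)=2380 g(17,-7)=6188 g(17,-5)=12375 g(17,-3)=19431 g(17,-1)=24174 g(17,1)=23630 g(17,3)=17068 g(17,5)=6188
t=18: g(18,-18)=1 g(18,-16)=18 g(18,-14)=153 g(18,-12)=816 g(18,-10)=3060 g(18,-8)=8568 g(18,-6)=18563 g(18,-4)=31806 g(18,-2)=43605 g(18,0)=47804 g(18,2)=40698 g(18,4)=23256
t=19: g(19,-19)=1 g(19,-17)=19 g(19,-15)=171 g(19,-13)=969 g(19,-11)=3876 g(19,-9)=11628 g(19,-7)=27131 g(19,-5)=50369 g(19,-3)=75411 g(19,-1)=91409 g(19,1)=88502 g(19,3)=63954 g(19,5)=23256
t=20: g(20,-20)=1 g(20,-18)=20 g(20,-16)=190 g(20,-14)=1140 g(20,-12)=4845 g(20,-10)=15504 g(20,-8)=38759 g(20,-6)=77500 g(20,-4)=125780 g(20,-2)=166820 g(20,0)=179911 g(20,2)=152456 g(20,4)=87210
t=21: g(21,-21)=1 g(21,-19)=21 g(21,-17)=210 g(21,-15)=1330 g(21,-13)=5985 g(21,-11)=20349 g(21,-9)=54263 g(21,-7)=116259 g(21,-5)=203280 g(21,-3)=292600 g(21,-1)=346731 g(21,1)=332367 g(21,3)=239666 g(21,5)=87210
t=22: g(22,-22)=1 g(22,-20)=22 g(22,-18)=231 g(22,-16)=1540 g(22,-14)=7315 g(22,-12)=26334 g(22,-10)=74612 g(22,-8)=170522 g(22,-6)=319539 g(22,-4)=495880 g(22,-2)=639331 g(22,0)=679098 g(22,2)=572033 g(22,4)=326876
t=23: g(23,-23)=1 g(23,-21)=23 g(23,-19)=253 g(23,-17)=1771 g(23,-15)=8855 g(23,-13)=33649 g(23,-11)=100946 g(23,-9)=245134 g(23,-7)=490061 g(23,-5)=815419 g(23,-3)=1135211 g(23,-1)=1318429 g(23,1)=1251131 g(23,3)=898909 g(23,5)=326876
Paths never hitting 6: Σ_s g(23,s) = 6626668
Paths hitting 6: 2^23 - 6626668 = 1761940
P = 1761940/8388608 = 440485/2097152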